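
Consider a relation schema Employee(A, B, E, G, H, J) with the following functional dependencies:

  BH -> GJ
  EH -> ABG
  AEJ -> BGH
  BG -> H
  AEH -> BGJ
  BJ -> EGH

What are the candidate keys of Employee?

BG, BH, BJ, EH, AEJ

{B, G}⁺: BG→H adds H; BH→GJ adds J; BJ→EGH adds E; EH→ABG adds A → {A, B, E, G, H, J}. Minimal: {G}⁺ = {G}; {B}⁺ = {B} — none reach the full schema.
{B, H}⁺: BH→GJ adds G, J; BJ→EGH adds E; EH→ABG adds A → {A, B, E, G, H, J}. Minimal: {H}⁺ = {H}; {B}⁺ = {B} — none reach the full schema.
{B, J}⁺: BJ→EGH adds E, G, H; EH→ABG adds A → {A, B, E, G, H, J}. Minimal: {J}⁺ = {J}; {B}⁺ = {B} — none reach the full schema.
{E, H}⁺: EH→ABG adds A, B, G; AEH→BGJ adds J → {A, B, E, G, H, J}. Minimal: {H}⁺ = {H}; {E}⁺ = {E} — none reach the full schema.
{A, E, J}⁺: AEJ→BGH adds B, G, H → {A, B, E, G, H, J}. Minimal: {E, J}⁺ = {E, J}; {A, J}⁺ = {A, J}; {A, E}⁺ = {A, E} — none reach the full schema.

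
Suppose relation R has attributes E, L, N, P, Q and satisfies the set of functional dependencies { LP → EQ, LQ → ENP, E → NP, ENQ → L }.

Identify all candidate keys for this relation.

{E, L}; {E, Q}; {L, P}; {L, Q}

{E, L}⁺: E→NP adds N, P; LP→EQ adds Q → {E, L, N, P, Q}. Minimal: {L}⁺ = {L}; {E}⁺ = {E, N, P} — none reach the full schema.
{E, Q}⁺: E→NP adds N, P; ENQ→L adds L → {E, L, N, P, Q}. Minimal: {Q}⁺ = {Q}; {E}⁺ = {E, N, P} — none reach the full schema.
{L, P}⁺: LP→EQ adds E, Q; LQ→ENP adds N → {E, L, N, P, Q}. Minimal: {P}⁺ = {P}; {L}⁺ = {L} — none reach the full schema.
{L, Q}⁺: LQ→ENP adds E, N, P → {E, L, N, P, Q}. Minimal: {Q}⁺ = {Q}; {L}⁺ = {L} — none reach the full schema.
Any other superkey contains one of these as a subset, so there are no further candidate keys.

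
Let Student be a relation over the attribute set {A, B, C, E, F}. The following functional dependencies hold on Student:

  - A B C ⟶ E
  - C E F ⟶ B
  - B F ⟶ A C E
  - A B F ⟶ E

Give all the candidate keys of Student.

Attribute F never appears on the right-hand side of any dependency, so F must belong to every candidate key.
{F}⁺ = {F}, which is not all of the schema, so we must add further attributes.
{B, F}⁺: BF→ACE adds A, C, E → {A, B, C, E, F}. Minimal: {F}⁺ = {F}; {B}⁺ = {B} — none reach the full schema.
{C, E, F}⁺: CEF→B adds B; BF→ACE adds A → {A, B, C, E, F}. Minimal: {E, F}⁺ = {E, F}; {C, F}⁺ = {C, F}; {C, E}⁺ = {C, E} — none reach the full schema.

(B, F), (C, E, F)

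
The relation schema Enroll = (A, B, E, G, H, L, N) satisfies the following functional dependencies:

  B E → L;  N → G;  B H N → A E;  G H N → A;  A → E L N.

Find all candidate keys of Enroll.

(A, B, H); (B, H, N)

Attributes B, H never appear on any right-hand side, so every candidate key must contain {B, H}.
{B, H}⁺ = {B, H}, which is not all of the schema, so we must add further attributes.
{A, B, H}⁺: A→ELN adds E, L, N; N→G adds G → {A, B, E, G, H, L, N}. Minimal: {B, H}⁺ = {B, H}; {A, H}⁺ = {A, E, G, H, L, N}; {A, B}⁺ = {A, B, E, G, L, N} — none reach the full schema.
{B, H, N}⁺: N→G adds G; BHN→AE adds A, E; A→ELN adds L → {A, B, E, G, H, L, N}. Minimal: {H, N}⁺ = {A, E, G, H, L, N}; {B, N}⁺ = {B, G, N}; {B, H}⁺ = {B, H} — none reach the full schema.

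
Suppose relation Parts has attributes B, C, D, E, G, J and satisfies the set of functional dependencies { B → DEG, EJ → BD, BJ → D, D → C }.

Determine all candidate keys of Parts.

{B, J}; {E, J}

Attribute J never appears on the right-hand side of any dependency, so J must belong to every candidate key.
{J}⁺ = {J}, which is not all of the schema, so we must add further attributes.
{B, J}⁺: B→DEG adds D, E, G; D→C adds C → {B, C, D, E, G, J}. Minimal: {J}⁺ = {J}; {B}⁺ = {B, C, D, E, G} — none reach the full schema.
{E, J}⁺: EJ→BD adds B, D; D→C adds C; B→DEG adds G → {B, C, D, E, G, J}. Minimal: {J}⁺ = {J}; {E}⁺ = {E} — none reach the full schema.
Any other superkey contains one of these as a subset, so there are no further candidate keys.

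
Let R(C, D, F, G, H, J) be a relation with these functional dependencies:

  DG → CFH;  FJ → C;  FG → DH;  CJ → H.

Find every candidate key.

DGJ, FGJ

Attributes G, J never appear on any right-hand side, so every candidate key must contain {G, J}.
{G, J}⁺ = {G, J}, which is not all of the schema, so we must add further attributes.
{D, G, J}⁺: DG→CFH adds C, F, H → {C, D, F, G, H, J}. Minimal: {G, J}⁺ = {G, J}; {D, J}⁺ = {D, J}; {D, G}⁺ = {C, D, F, G, H} — none reach the full schema.
{F, G, J}⁺: FJ→C adds C; FG→DH adds D, H → {C, D, F, G, H, J}. Minimal: {G, J}⁺ = {G, J}; {F, J}⁺ = {C, F, H, J}; {F, G}⁺ = {C, D, F, G, H} — none reach the full schema.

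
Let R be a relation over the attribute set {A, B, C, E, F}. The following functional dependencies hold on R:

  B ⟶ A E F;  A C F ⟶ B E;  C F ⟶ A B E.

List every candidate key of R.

{B, C}⁺: B→AEF adds A, E, F → {A, B, C, E, F}.
{C, F}⁺: CF→ABE adds A, B, E → {A, B, C, E, F}.

{B, C}; {C, F}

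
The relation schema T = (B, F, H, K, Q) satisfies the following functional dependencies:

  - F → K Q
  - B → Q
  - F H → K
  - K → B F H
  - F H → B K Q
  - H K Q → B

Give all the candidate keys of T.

{F}⁺: F→KQ adds K, Q; K→BFH adds B, H → {B, F, H, K, Q}.
{K}⁺: K→BFH adds B, F, H; FH→BKQ adds Q → {B, F, H, K, Q}.
Any other superkey contains one of these as a subset, so there are no further candidate keys.

{F}; {K}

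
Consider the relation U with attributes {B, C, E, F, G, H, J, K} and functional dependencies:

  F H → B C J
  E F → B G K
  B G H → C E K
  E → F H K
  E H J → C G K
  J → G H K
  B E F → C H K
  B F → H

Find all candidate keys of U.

{E}, {B, F}, {B, J}, {F, H}, {F, J}, {B, G, H}

{E}⁺: E→FHK adds F, H, K; FH→BCJ adds B, C, J; EF→BGK adds G → {B, C, E, F, G, H, J, K}.
{B, F}⁺: BF→H adds H; FH→BCJ adds C, J; J→GHK adds G, K; BGH→CEK adds E → {B, C, E, F, G, H, J, K}.
{B, J}⁺: J→GHK adds G, H, K; BGH→CEK adds C, E; E→FHK adds F → {B, C, E, F, G, H, J, K}.
{F, H}⁺: FH→BCJ adds B, C, J; J→GHK adds G, K; BGH→CEK adds E → {B, C, E, F, G, H, J, K}.
{F, J}⁺: J→GHK adds G, H, K; FH→BCJ adds B, C; BGH→CEK adds E → {B, C, E, F, G, H, J, K}.
{B, G, H}⁺: BGH→CEK adds C, E, K; E→FHK adds F; FH→BCJ adds J → {B, C, E, F, G, H, J, K}.
Any other superkey contains one of these as a subset, so there are no further candidate keys.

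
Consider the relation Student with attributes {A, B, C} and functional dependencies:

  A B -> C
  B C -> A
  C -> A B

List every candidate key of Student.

{C}⁺: C→AB adds A, B → {A, B, C}.
{A, B}⁺: AB→C adds C → {A, B, C}.

C, AB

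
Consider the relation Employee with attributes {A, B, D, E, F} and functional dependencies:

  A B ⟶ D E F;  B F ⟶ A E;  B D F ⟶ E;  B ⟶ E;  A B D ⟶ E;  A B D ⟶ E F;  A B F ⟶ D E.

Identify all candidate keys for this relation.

{A, B}, {B, F}

Attribute B never appears on the right-hand side of any dependency, so B must belong to every candidate key.
{B}⁺ = {B, E}, which is not all of the schema, so we must add further attributes.
{A, B}⁺: AB→DEF adds D, E, F → {A, B, D, E, F}.
{B, F}⁺: BF→AE adds A, E; ABF→DE adds D → {A, B, D, E, F}.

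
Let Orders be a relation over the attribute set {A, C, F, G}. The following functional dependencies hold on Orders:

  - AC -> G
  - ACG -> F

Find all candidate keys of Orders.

Attributes A, C never appear on any right-hand side, so every candidate key must contain {A, C}.
{A, C}⁺ = {A, C, F, G}, which is all of the schema, so {A, C} is the only candidate key.

{A, C}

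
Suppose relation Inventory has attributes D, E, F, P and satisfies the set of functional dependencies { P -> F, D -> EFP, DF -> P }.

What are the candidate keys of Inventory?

Attribute D never appears on the right-hand side of any dependency, so D must belong to every candidate key.
{D}⁺ = {D, E, F, P}, which is all of the schema, so {D} is the only candidate key.

{D}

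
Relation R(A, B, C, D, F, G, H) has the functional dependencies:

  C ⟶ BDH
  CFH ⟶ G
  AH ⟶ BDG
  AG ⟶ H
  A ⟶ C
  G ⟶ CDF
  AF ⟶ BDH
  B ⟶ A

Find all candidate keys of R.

{A}; {B}; {C}; {G}

{A}⁺: A→C adds C; C→BDH adds B, D, H; AH→BDG adds G; G→CDF adds F → {A, B, C, D, F, G, H}.
{B}⁺: B→A adds A; A→C adds C; C→BDH adds D, H; AH→BDG adds G; G→CDF adds F → {A, B, C, D, F, G, H}.
{C}⁺: C→BDH adds B, D, H; B→A adds A; AH→BDG adds G; G→CDF adds F → {A, B, C, D, F, G, H}.
{G}⁺: G→CDF adds C, D, F; C→BDH adds B, H; B→A adds A → {A, B, C, D, F, G, H}.
Any other superkey contains one of these as a subset, so there are no further candidate keys.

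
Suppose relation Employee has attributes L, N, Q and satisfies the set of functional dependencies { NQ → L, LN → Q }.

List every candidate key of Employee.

{L, N}, {N, Q}

{L, N}⁺: LN→Q adds Q → {L, N, Q}. Minimal: {N}⁺ = {N}; {L}⁺ = {L} — none reach the full schema.
{N, Q}⁺: NQ→L adds L → {L, N, Q}. Minimal: {Q}⁺ = {Q}; {N}⁺ = {N} — none reach the full schema.
Any other superkey contains one of these as a subset, so there are no further candidate keys.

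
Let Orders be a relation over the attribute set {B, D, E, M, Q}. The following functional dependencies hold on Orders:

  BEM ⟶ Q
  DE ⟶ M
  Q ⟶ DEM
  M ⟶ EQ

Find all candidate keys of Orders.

Attribute B never appears on the right-hand side of any dependency, so B must belong to every candidate key.
{B}⁺ = {B}, which is not all of the schema, so we must add further attributes.
{B, M}⁺: M→EQ adds E, Q; Q→DEM adds D → {B, D, E, M, Q}. Minimal: {M}⁺ = {D, E, M, Q}; {B}⁺ = {B} — none reach the full schema.
{B, Q}⁺: Q→DEM adds D, E, M → {B, D, E, M, Q}. Minimal: {Q}⁺ = {D, E, M, Q}; {B}⁺ = {B} — none reach the full schema.
{B, D, E}⁺: DE→M adds M; M→EQ adds Q → {B, D, E, M, Q}. Minimal: {D, E}⁺ = {D, E, M, Q}; {B, E}⁺ = {B, E}; {B, D}⁺ = {B, D} — none reach the full schema.
Any other superkey contains one of these as a subset, so there are no further candidate keys.

(B, M), (B, Q), (B, D, E)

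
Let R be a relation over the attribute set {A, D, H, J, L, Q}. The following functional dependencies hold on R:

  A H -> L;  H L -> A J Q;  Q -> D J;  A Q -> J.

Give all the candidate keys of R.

Attribute H never appears on the right-hand side of any dependency, so H must belong to every candidate key.
{H}⁺ = {H}, which is not all of the schema, so we must add further attributes.
{A, H}⁺: AH→L adds L; HL→AJQ adds J, Q; Q→DJ adds D → {A, D, H, J, L, Q}. Minimal: {H}⁺ = {H}; {A}⁺ = {A} — none reach the full schema.
{H, L}⁺: HL→AJQ adds A, J, Q; Q→DJ adds D → {A, D, H, J, L, Q}. Minimal: {L}⁺ = {L}; {H}⁺ = {H} — none reach the full schema.
Any other superkey contains one of these as a subset, so there are no further candidate keys.

(A, H), (H, L)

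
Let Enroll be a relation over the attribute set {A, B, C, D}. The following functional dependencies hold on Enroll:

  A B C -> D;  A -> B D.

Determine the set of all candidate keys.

Attributes A, C never appear on any right-hand side, so every candidate key must contain {A, C}.
{A, C}⁺ = {A, B, C, D}, which is all of the schema, so {A, C} is the only candidate key.

{A, C}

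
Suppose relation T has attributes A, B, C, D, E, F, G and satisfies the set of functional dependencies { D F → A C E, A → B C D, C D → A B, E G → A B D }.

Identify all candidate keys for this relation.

{A, F, G}, {D, F, G}, {E, F, G}

Attributes F, G never appear on any right-hand side, so every candidate key must contain {F, G}.
{F, G}⁺ = {F, G}, which is not all of the schema, so we must add further attributes.
{A, F, G}⁺: A→BCD adds B, C, D; DF→ACE adds E → {A, B, C, D, E, F, G}.
{D, F, G}⁺: DF→ACE adds A, C, E; A→BCD adds B → {A, B, C, D, E, F, G}.
{E, F, G}⁺: EG→ABD adds A, B, D; DF→ACE adds C → {A, B, C, D, E, F, G}.
Any other superkey contains one of these as a subset, so there are no further candidate keys.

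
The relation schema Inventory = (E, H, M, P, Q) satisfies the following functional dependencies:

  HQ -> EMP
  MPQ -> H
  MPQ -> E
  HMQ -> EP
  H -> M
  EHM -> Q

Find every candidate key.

EH, HQ, MPQ

{E, H}⁺: H→M adds M; EHM→Q adds Q; HQ→EMP adds P → {E, H, M, P, Q}. Minimal: {H}⁺ = {H, M}; {E}⁺ = {E} — none reach the full schema.
{H, Q}⁺: HQ→EMP adds E, M, P → {E, H, M, P, Q}. Minimal: {Q}⁺ = {Q}; {H}⁺ = {H, M} — none reach the full schema.
{M, P, Q}⁺: MPQ→H adds H; MPQ→E adds E → {E, H, M, P, Q}. Minimal: {P, Q}⁺ = {P, Q}; {M, Q}⁺ = {M, Q}; {M, P}⁺ = {M, P} — none reach the full schema.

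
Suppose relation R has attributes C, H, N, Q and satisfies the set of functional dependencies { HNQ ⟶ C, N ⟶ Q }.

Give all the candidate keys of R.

{H, N}⁺: N→Q adds Q; HNQ→C adds C → {C, H, N, Q}. Minimal: {N}⁺ = {N, Q}; {H}⁺ = {H} — none reach the full schema.

(H, N)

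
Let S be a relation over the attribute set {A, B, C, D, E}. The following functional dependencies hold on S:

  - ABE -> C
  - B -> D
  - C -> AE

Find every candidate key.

{B, C}, {A, B, E}

Attribute B never appears on the right-hand side of any dependency, so B must belong to every candidate key.
{B}⁺ = {B, D}, which is not all of the schema, so we must add further attributes.
{B, C}⁺: B→D adds D; C→AE adds A, E → {A, B, C, D, E}. Minimal: {C}⁺ = {A, C, E}; {B}⁺ = {B, D} — none reach the full schema.
{A, B, E}⁺: ABE→C adds C; B→D adds D → {A, B, C, D, E}. Minimal: {B, E}⁺ = {B, D, E}; {A, E}⁺ = {A, E}; {A, B}⁺ = {A, B, D} — none reach the full schema.
Any other superkey contains one of these as a subset, so there are no further candidate keys.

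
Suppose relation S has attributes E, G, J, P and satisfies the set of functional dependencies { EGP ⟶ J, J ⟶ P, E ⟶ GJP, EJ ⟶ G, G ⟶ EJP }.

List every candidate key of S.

{E}⁺: E→GJP adds G, J, P → {E, G, J, P}.
{G}⁺: G→EJP adds E, J, P → {E, G, J, P}.
Any other superkey contains one of these as a subset, so there are no further candidate keys.

(E); (G)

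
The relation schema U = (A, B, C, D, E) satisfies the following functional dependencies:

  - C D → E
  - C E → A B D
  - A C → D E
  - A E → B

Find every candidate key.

Attribute C never appears on the right-hand side of any dependency, so C must belong to every candidate key.
{C}⁺ = {C}, which is not all of the schema, so we must add further attributes.
{A, C}⁺: AC→DE adds D, E; AE→B adds B → {A, B, C, D, E}.
{C, D}⁺: CD→E adds E; CE→ABD adds A, B → {A, B, C, D, E}.
{C, E}⁺: CE→ABD adds A, B, D → {A, B, C, D, E}.
Any other superkey contains one of these as a subset, so there are no further candidate keys.

AC; CD; CE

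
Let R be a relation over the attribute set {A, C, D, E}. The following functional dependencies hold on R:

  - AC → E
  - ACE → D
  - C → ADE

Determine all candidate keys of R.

(C)

Attribute C never appears on the right-hand side of any dependency, so C must belong to every candidate key.
{C}⁺ = {A, C, D, E}, which is all of the schema, so {C} is the only candidate key.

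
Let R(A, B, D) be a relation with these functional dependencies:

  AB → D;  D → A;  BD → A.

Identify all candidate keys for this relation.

(A, B), (B, D)

Attribute B never appears on the right-hand side of any dependency, so B must belong to every candidate key.
{B}⁺ = {B}, which is not all of the schema, so we must add further attributes.
{A, B}⁺: AB→D adds D → {A, B, D}. Minimal: {B}⁺ = {B}; {A}⁺ = {A} — none reach the full schema.
{B, D}⁺: D→A adds A → {A, B, D}. Minimal: {D}⁺ = {A, D}; {B}⁺ = {B} — none reach the full schema.
Any other superkey contains one of these as a subset, so there are no further candidate keys.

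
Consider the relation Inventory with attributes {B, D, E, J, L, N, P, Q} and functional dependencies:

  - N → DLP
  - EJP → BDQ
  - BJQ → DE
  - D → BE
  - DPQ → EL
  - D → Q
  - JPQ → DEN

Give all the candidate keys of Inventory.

{J, N}⁺: N→DLP adds D, L, P; D→BE adds B, E; D→Q adds Q → {B, D, E, J, L, N, P, Q}. Minimal: {N}⁺ = {B, D, E, L, N, P, Q}; {J}⁺ = {J} — none reach the full schema.
{D, J, P}⁺: D→BE adds B, E; D→Q adds Q; JPQ→DEN adds N; N→DLP adds L → {B, D, E, J, L, N, P, Q}. Minimal: {J, P}⁺ = {J, P}; {D, P}⁺ = {B, D, E, L, P, Q}; {D, J}⁺ = {B, D, E, J, Q} — none reach the full schema.
{E, J, P}⁺: EJP→BDQ adds B, D, Q; DPQ→EL adds L; JPQ→DEN adds N → {B, D, E, J, L, N, P, Q}. Minimal: {J, P}⁺ = {J, P}; {E, P}⁺ = {E, P}; {E, J}⁺ = {E, J} — none reach the full schema.
{J, P, Q}⁺: JPQ→DEN adds D, E, N; N→DLP adds L; EJP→BDQ adds B → {B, D, E, J, L, N, P, Q}. Minimal: {P, Q}⁺ = {P, Q}; {J, Q}⁺ = {J, Q}; {J, P}⁺ = {J, P} — none reach the full schema.
Any other superkey contains one of these as a subset, so there are no further candidate keys.

{J, N}, {D, J, P}, {E, J, P}, {J, P, Q}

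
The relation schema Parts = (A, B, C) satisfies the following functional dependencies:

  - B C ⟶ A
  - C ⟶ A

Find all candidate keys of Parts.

(B, C)

Attributes B, C never appear on any right-hand side, so every candidate key must contain {B, C}.
{B, C}⁺ = {A, B, C}, which is all of the schema, so {B, C} is the only candidate key.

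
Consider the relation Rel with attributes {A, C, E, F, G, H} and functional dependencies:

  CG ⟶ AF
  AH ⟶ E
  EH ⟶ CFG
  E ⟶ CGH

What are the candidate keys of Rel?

(E), (A, H), (C, G, H)

{E}⁺: E→CGH adds C, G, H; CG→AF adds A, F → {A, C, E, F, G, H}.
{A, H}⁺: AH→E adds E; EH→CFG adds C, F, G → {A, C, E, F, G, H}. Minimal: {H}⁺ = {H}; {A}⁺ = {A} — none reach the full schema.
{C, G, H}⁺: CG→AF adds A, F; AH→E adds E → {A, C, E, F, G, H}. Minimal: {G, H}⁺ = {G, H}; {C, H}⁺ = {C, H}; {C, G}⁺ = {A, C, F, G} — none reach the full schema.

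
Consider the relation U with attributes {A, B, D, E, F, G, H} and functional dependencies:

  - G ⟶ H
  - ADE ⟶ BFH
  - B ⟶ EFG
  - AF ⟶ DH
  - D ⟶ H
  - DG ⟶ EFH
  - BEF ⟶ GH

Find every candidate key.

{A, B}, {A, D, E}, {A, D, G}, {A, E, F}, {A, F, G}

{A, B}⁺: B→EFG adds E, F, G; AF→DH adds D, H → {A, B, D, E, F, G, H}.
{A, D, E}⁺: ADE→BFH adds B, F, H; B→EFG adds G → {A, B, D, E, F, G, H}.
{A, D, G}⁺: G→H adds H; DG→EFH adds E, F; ADE→BFH adds B → {A, B, D, E, F, G, H}.
{A, E, F}⁺: AF→DH adds D, H; ADE→BFH adds B; B→EFG adds G → {A, B, D, E, F, G, H}.
{A, F, G}⁺: G→H adds H; AF→DH adds D; DG→EFH adds E; ADE→BFH adds B → {A, B, D, E, F, G, H}.
Any other superkey contains one of these as a subset, so there are no further candidate keys.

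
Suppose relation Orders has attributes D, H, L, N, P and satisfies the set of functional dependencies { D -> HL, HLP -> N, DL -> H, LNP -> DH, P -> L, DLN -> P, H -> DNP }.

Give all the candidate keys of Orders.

D; H; NP

{D}⁺: D→HL adds H, L; H→DNP adds N, P → {D, H, L, N, P}.
{H}⁺: H→DNP adds D, N, P; D→HL adds L → {D, H, L, N, P}.
{N, P}⁺: P→L adds L; LNP→DH adds D, H → {D, H, L, N, P}. Minimal: {P}⁺ = {L, P}; {N}⁺ = {N} — none reach the full schema.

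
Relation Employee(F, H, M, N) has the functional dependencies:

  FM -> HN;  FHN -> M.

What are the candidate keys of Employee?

Attribute F never appears on the right-hand side of any dependency, so F must belong to every candidate key.
{F}⁺ = {F}, which is not all of the schema, so we must add further attributes.
{F, M}⁺: FM→HN adds H, N → {F, H, M, N}. Minimal: {M}⁺ = {M}; {F}⁺ = {F} — none reach the full schema.
{F, H, N}⁺: FHN→M adds M → {F, H, M, N}. Minimal: {H, N}⁺ = {H, N}; {F, N}⁺ = {F, N}; {F, H}⁺ = {F, H} — none reach the full schema.
Any other superkey contains one of these as a subset, so there are no further candidate keys.

(F, M); (F, H, N)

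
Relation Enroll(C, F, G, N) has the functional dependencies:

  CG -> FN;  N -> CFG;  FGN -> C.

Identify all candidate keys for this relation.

{N}⁺: N→CFG adds C, F, G → {C, F, G, N}.
{C, G}⁺: CG→FN adds F, N → {C, F, G, N}.

(N), (C, G)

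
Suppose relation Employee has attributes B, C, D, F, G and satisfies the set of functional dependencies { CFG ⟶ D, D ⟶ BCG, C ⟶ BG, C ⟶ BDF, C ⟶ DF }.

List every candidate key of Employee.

(C), (D)

{C}⁺: C→BG adds B, G; C→BDF adds D, F → {B, C, D, F, G}.
{D}⁺: D→BCG adds B, C, G; C→BDF adds F → {B, C, D, F, G}.
Any other superkey contains one of these as a subset, so there are no further candidate keys.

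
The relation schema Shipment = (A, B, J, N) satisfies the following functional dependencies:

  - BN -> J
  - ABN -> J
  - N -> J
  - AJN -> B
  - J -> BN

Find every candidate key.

{A, J}, {A, N}

Attribute A never appears on the right-hand side of any dependency, so A must belong to every candidate key.
{A}⁺ = {A}, which is not all of the schema, so we must add further attributes.
{A, J}⁺: J→BN adds B, N → {A, B, J, N}. Minimal: {J}⁺ = {B, J, N}; {A}⁺ = {A} — none reach the full schema.
{A, N}⁺: N→J adds J; AJN→B adds B → {A, B, J, N}. Minimal: {N}⁺ = {B, J, N}; {A}⁺ = {A} — none reach the full schema.
Any other superkey contains one of these as a subset, so there are no further candidate keys.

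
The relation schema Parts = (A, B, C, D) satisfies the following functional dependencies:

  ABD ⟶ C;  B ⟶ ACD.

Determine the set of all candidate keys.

Attribute B never appears on the right-hand side of any dependency, so B must belong to every candidate key.
{B}⁺ = {A, B, C, D}, which is all of the schema, so {B} is the only candidate key.

{B}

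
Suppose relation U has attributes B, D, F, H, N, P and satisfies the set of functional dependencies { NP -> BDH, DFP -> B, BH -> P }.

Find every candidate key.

Attributes F, N never appear on any right-hand side, so every candidate key must contain {F, N}.
{F, N}⁺ = {F, N}, which is not all of the schema, so we must add further attributes.
{F, N, P}⁺: NP→BDH adds B, D, H → {B, D, F, H, N, P}.
{B, F, H, N}⁺: BH→P adds P; NP→BDH adds D → {B, D, F, H, N, P}.
Any other superkey contains one of these as a subset, so there are no further candidate keys.

FNP, BFHN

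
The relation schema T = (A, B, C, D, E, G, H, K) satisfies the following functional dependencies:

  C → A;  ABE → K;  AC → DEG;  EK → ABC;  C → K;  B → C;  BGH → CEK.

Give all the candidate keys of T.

Attribute H never appears on the right-hand side of any dependency, so H must belong to every candidate key.
{H}⁺ = {H}, which is not all of the schema, so we must add further attributes.
{B, H}⁺: B→C adds C; C→A adds A; AC→DEG adds D, E, G; C→K adds K → {A, B, C, D, E, G, H, K}. Minimal: {H}⁺ = {H}; {B}⁺ = {A, B, C, D, E, G, K} — none reach the full schema.
{C, H}⁺: C→A adds A; AC→DEG adds D, E, G; C→K adds K; EK→ABC adds B → {A, B, C, D, E, G, H, K}. Minimal: {H}⁺ = {H}; {C}⁺ = {A, B, C, D, E, G, K} — none reach the full schema.
{E, H, K}⁺: EK→ABC adds A, B, C; AC→DEG adds D, G → {A, B, C, D, E, G, H, K}. Minimal: {H, K}⁺ = {H, K}; {E, K}⁺ = {A, B, C, D, E, G, K}; {E, H}⁺ = {E, H} — none reach the full schema.

BH, CH, EHK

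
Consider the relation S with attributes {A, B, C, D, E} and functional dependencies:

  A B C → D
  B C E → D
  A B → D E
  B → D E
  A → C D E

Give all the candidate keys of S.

Attributes A, B never appear on any right-hand side, so every candidate key must contain {A, B}.
{A, B}⁺ = {A, B, C, D, E}, which is all of the schema, so {A, B} is the only candidate key.

{A, B}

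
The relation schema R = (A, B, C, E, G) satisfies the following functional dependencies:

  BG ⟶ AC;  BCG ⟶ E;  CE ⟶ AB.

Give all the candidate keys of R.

BG; CEG

Attribute G never appears on the right-hand side of any dependency, so G must belong to every candidate key.
{G}⁺ = {G}, which is not all of the schema, so we must add further attributes.
{B, G}⁺: BG→AC adds A, C; BCG→E adds E → {A, B, C, E, G}. Minimal: {G}⁺ = {G}; {B}⁺ = {B} — none reach the full schema.
{C, E, G}⁺: CE→AB adds A, B → {A, B, C, E, G}. Minimal: {E, G}⁺ = {E, G}; {C, G}⁺ = {C, G}; {C, E}⁺ = {A, B, C, E} — none reach the full schema.
Any other superkey contains one of these as a subset, so there are no further candidate keys.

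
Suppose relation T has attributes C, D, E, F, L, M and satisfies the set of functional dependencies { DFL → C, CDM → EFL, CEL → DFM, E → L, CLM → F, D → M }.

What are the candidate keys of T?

{C, D}, {C, E}, {D, E, F}, {D, F, L}

{C, D}⁺: D→M adds M; CDM→EFL adds E, F, L → {C, D, E, F, L, M}.
{C, E}⁺: E→L adds L; CEL→DFM adds D, F, M → {C, D, E, F, L, M}.
{D, E, F}⁺: E→L adds L; D→M adds M; DFL→C adds C → {C, D, E, F, L, M}.
{D, F, L}⁺: DFL→C adds C; D→M adds M; CDM→EFL adds E → {C, D, E, F, L, M}.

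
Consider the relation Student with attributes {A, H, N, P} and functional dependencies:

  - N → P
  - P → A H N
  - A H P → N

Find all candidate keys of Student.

N; P

{N}⁺: N→P adds P; P→AHN adds A, H → {A, H, N, P}.
{P}⁺: P→AHN adds A, H, N → {A, H, N, P}.
Any other superkey contains one of these as a subset, so there are no further candidate keys.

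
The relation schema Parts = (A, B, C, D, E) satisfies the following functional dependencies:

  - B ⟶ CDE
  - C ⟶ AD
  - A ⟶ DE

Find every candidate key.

Attribute B never appears on the right-hand side of any dependency, so B must belong to every candidate key.
{B}⁺ = {A, B, C, D, E}, which is all of the schema, so {B} is the only candidate key.

{B}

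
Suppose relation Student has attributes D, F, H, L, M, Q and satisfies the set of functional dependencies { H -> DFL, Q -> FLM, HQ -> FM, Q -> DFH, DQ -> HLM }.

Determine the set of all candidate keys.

{Q}

{Q}⁺: Q→FLM adds F, L, M; Q→DFH adds D, H → {D, F, H, L, M, Q}.
No other minimal superkey exists.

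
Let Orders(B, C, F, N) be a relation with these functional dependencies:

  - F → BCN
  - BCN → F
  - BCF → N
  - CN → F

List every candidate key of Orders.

{F}⁺: F→BCN adds B, C, N → {B, C, F, N}.
{C, N}⁺: CN→F adds F; F→BCN adds B → {B, C, F, N}. Minimal: {N}⁺ = {N}; {C}⁺ = {C} — none reach the full schema.
Any other superkey contains one of these as a subset, so there are no further candidate keys.

(F); (C, N)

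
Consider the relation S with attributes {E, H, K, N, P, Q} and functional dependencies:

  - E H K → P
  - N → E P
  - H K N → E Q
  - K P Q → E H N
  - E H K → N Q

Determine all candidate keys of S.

(E, H, K), (H, K, N), (K, N, Q), (K, P, Q)

{E, H, K}⁺: EHK→P adds P; EHK→NQ adds N, Q → {E, H, K, N, P, Q}. Minimal: {H, K}⁺ = {H, K}; {E, K}⁺ = {E, K}; {E, H}⁺ = {E, H} — none reach the full schema.
{H, K, N}⁺: N→EP adds E, P; HKN→EQ adds Q → {E, H, K, N, P, Q}. Minimal: {K, N}⁺ = {E, K, N, P}; {H, N}⁺ = {E, H, N, P}; {H, K}⁺ = {H, K} — none reach the full schema.
{K, N, Q}⁺: N→EP adds E, P; KPQ→EHN adds H → {E, H, K, N, P, Q}. Minimal: {N, Q}⁺ = {E, N, P, Q}; {K, Q}⁺ = {K, Q}; {K, N}⁺ = {E, K, N, P} — none reach the full schema.
{K, P, Q}⁺: KPQ→EHN adds E, H, N → {E, H, K, N, P, Q}. Minimal: {P, Q}⁺ = {P, Q}; {K, Q}⁺ = {K, Q}; {K, P}⁺ = {K, P} — none reach the full schema.
Any other superkey contains one of these as a subset, so there are no further candidate keys.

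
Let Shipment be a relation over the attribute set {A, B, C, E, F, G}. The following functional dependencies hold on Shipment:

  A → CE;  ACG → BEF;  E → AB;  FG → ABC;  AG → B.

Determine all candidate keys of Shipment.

{A, G}; {E, G}; {F, G}

Attribute G never appears on the right-hand side of any dependency, so G must belong to every candidate key.
{G}⁺ = {G}, which is not all of the schema, so we must add further attributes.
{A, G}⁺: A→CE adds C, E; ACG→BEF adds B, F → {A, B, C, E, F, G}. Minimal: {G}⁺ = {G}; {A}⁺ = {A, B, C, E} — none reach the full schema.
{E, G}⁺: E→AB adds A, B; A→CE adds C; ACG→BEF adds F → {A, B, C, E, F, G}. Minimal: {G}⁺ = {G}; {E}⁺ = {A, B, C, E} — none reach the full schema.
{F, G}⁺: FG→ABC adds A, B, C; A→CE adds E → {A, B, C, E, F, G}. Minimal: {G}⁺ = {G}; {F}⁺ = {F} — none reach the full schema.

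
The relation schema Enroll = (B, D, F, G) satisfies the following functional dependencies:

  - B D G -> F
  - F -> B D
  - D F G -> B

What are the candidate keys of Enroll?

Attribute G never appears on the right-hand side of any dependency, so G must belong to every candidate key.
{G}⁺ = {G}, which is not all of the schema, so we must add further attributes.
{F, G}⁺: F→BD adds B, D → {B, D, F, G}. Minimal: {G}⁺ = {G}; {F}⁺ = {B, D, F} — none reach the full schema.
{B, D, G}⁺: BDG→F adds F → {B, D, F, G}. Minimal: {D, G}⁺ = {D, G}; {B, G}⁺ = {B, G}; {B, D}⁺ = {B, D} — none reach the full schema.

{F, G}; {B, D, G}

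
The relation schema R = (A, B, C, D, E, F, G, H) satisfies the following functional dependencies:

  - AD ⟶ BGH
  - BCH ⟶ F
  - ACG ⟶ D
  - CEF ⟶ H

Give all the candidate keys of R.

Attributes A, C, E never appear on any right-hand side, so every candidate key must contain {A, C, E}.
{A, C, E}⁺ = {A, C, E}, which is not all of the schema, so we must add further attributes.
{A, C, D, E}⁺: AD→BGH adds B, G, H; BCH→F adds F → {A, B, C, D, E, F, G, H}. Minimal: {C, D, E}⁺ = {C, D, E}; {A, D, E}⁺ = {A, B, D, E, G, H}; {A, C, E}⁺ = {A, C, E}; … — none reach the full schema.
{A, C, E, G}⁺: ACG→D adds D; AD→BGH adds B, H; BCH→F adds F → {A, B, C, D, E, F, G, H}. Minimal: {C, E, G}⁺ = {C, E, G}; {A, E, G}⁺ = {A, E, G}; {A, C, G}⁺ = {A, B, C, D, F, G, H}; … — none reach the full schema.
Any other superkey contains one of these as a subset, so there are no further candidate keys.

{A, C, D, E}; {A, C, E, G}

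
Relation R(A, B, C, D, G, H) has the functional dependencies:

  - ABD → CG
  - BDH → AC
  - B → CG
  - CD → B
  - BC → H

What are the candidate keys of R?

{B, D}, {C, D}

Attribute D never appears on the right-hand side of any dependency, so D must belong to every candidate key.
{D}⁺ = {D}, which is not all of the schema, so we must add further attributes.
{B, D}⁺: B→CG adds C, G; BC→H adds H; BDH→AC adds A → {A, B, C, D, G, H}.
{C, D}⁺: CD→B adds B; BC→H adds H; BDH→AC adds A; B→CG adds G → {A, B, C, D, G, H}.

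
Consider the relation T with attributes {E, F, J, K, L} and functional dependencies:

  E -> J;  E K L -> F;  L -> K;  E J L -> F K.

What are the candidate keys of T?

(E, L)

{E, L}⁺: E→J adds J; L→K adds K; EJL→FK adds F → {E, F, J, K, L}. Minimal: {L}⁺ = {K, L}; {E}⁺ = {E, J} — none reach the full schema.
No other minimal superkey exists.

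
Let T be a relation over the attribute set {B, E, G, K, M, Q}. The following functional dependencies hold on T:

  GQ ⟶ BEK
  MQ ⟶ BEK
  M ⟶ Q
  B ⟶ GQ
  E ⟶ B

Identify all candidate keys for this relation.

Attribute M never appears on the right-hand side of any dependency, so M must belong to every candidate key.
{M}⁺ = {B, E, G, K, M, Q}, which is all of the schema, so {M} is the only candidate key.

{M}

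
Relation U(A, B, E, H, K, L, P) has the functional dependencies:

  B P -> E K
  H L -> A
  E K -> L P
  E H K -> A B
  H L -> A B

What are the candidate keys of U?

Attribute H never appears on the right-hand side of any dependency, so H must belong to every candidate key.
{H}⁺ = {H}, which is not all of the schema, so we must add further attributes.
{B, H, P}⁺: BP→EK adds E, K; EK→LP adds L; EHK→AB adds A → {A, B, E, H, K, L, P}. Minimal: {H, P}⁺ = {H, P}; {B, P}⁺ = {B, E, K, L, P}; {B, H}⁺ = {B, H} — none reach the full schema.
{E, H, K}⁺: EK→LP adds L, P; EHK→AB adds A, B → {A, B, E, H, K, L, P}. Minimal: {H, K}⁺ = {H, K}; {E, K}⁺ = {E, K, L, P}; {E, H}⁺ = {E, H} — none reach the full schema.
{H, L, P}⁺: HL→A adds A; HL→AB adds B; BP→EK adds E, K → {A, B, E, H, K, L, P}. Minimal: {L, P}⁺ = {L, P}; {H, P}⁺ = {H, P}; {H, L}⁺ = {A, B, H, L} — none reach the full schema.

BHP, EHK, HLP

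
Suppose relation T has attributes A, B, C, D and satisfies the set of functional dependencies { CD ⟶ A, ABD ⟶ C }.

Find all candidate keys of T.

(A, B, D); (B, C, D)

{A, B, D}⁺: ABD→C adds C → {A, B, C, D}.
{B, C, D}⁺: CD→A adds A → {A, B, C, D}.
Any other superkey contains one of these as a subset, so there are no further candidate keys.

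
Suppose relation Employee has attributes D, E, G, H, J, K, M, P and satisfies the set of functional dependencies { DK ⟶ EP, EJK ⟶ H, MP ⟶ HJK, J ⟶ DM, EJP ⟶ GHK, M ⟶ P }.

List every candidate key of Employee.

{J}⁺: J→DM adds D, M; M→P adds P; MP→HJK adds H, K; DK→EP adds E; EJP→GHK adds G → {D, E, G, H, J, K, M, P}.
{M}⁺: M→P adds P; MP→HJK adds H, J, K; J→DM adds D; DK→EP adds E; EJP→GHK adds G → {D, E, G, H, J, K, M, P}.
Any other superkey contains one of these as a subset, so there are no further candidate keys.

(J), (M)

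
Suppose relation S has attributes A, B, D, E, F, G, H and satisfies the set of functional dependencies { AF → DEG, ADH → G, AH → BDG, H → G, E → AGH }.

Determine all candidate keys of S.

Attribute F never appears on the right-hand side of any dependency, so F must belong to every candidate key.
{F}⁺ = {F}, which is not all of the schema, so we must add further attributes.
{A, F}⁺: AF→DEG adds D, E, G; E→AGH adds H; AH→BDG adds B → {A, B, D, E, F, G, H}. Minimal: {F}⁺ = {F}; {A}⁺ = {A} — none reach the full schema.
{E, F}⁺: E→AGH adds A, G, H; AF→DEG adds D; AH→BDG adds B → {A, B, D, E, F, G, H}. Minimal: {F}⁺ = {F}; {E}⁺ = {A, B, D, E, G, H} — none reach the full schema.

(A, F); (E, F)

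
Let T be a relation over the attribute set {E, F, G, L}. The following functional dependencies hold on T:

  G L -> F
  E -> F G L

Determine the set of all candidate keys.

{E}

{E}⁺: E→FGL adds F, G, L → {E, F, G, L}.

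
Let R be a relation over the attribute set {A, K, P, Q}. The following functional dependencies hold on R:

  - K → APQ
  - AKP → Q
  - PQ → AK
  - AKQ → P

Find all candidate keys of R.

{K}, {P, Q}

{K}⁺: K→APQ adds A, P, Q → {A, K, P, Q}.
{P, Q}⁺: PQ→AK adds A, K → {A, K, P, Q}.
Any other superkey contains one of these as a subset, so there are no further candidate keys.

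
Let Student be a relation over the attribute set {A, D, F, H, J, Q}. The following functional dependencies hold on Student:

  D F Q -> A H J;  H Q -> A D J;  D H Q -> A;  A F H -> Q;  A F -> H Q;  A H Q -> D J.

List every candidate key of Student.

Attribute F never appears on the right-hand side of any dependency, so F must belong to every candidate key.
{F}⁺ = {F}, which is not all of the schema, so we must add further attributes.
{A, F}⁺: AF→HQ adds H, Q; AHQ→DJ adds D, J → {A, D, F, H, J, Q}. Minimal: {F}⁺ = {F}; {A}⁺ = {A} — none reach the full schema.
{D, F, Q}⁺: DFQ→AHJ adds A, H, J → {A, D, F, H, J, Q}. Minimal: {F, Q}⁺ = {F, Q}; {D, Q}⁺ = {D, Q}; {D, F}⁺ = {D, F} — none reach the full schema.
{F, H, Q}⁺: HQ→ADJ adds A, D, J → {A, D, F, H, J, Q}. Minimal: {H, Q}⁺ = {A, D, H, J, Q}; {F, Q}⁺ = {F, Q}; {F, H}⁺ = {F, H} — none reach the full schema.
Any other superkey contains one of these as a subset, so there are no further candidate keys.

AF, DFQ, FHQ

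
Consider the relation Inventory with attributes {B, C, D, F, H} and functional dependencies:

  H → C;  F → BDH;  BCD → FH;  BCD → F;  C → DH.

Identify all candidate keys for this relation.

{F}⁺: F→BDH adds B, D, H; H→C adds C → {B, C, D, F, H}.
{B, C}⁺: C→DH adds D, H; BCD→FH adds F → {B, C, D, F, H}. Minimal: {C}⁺ = {C, D, H}; {B}⁺ = {B} — none reach the full schema.
{B, H}⁺: H→C adds C; C→DH adds D; BCD→FH adds F → {B, C, D, F, H}. Minimal: {H}⁺ = {C, D, H}; {B}⁺ = {B} — none reach the full schema.
Any other superkey contains one of these as a subset, so there are no further candidate keys.

{F}, {B, C}, {B, H}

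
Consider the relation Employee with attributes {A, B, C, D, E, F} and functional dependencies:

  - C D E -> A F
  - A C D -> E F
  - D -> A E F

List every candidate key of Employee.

{B, C, D}

{B, C, D}⁺: D→AEF adds A, E, F → {A, B, C, D, E, F}.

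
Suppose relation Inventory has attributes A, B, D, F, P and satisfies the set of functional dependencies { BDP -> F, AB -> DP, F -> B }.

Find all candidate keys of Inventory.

Attribute A never appears on the right-hand side of any dependency, so A must belong to every candidate key.
{A}⁺ = {A}, which is not all of the schema, so we must add further attributes.
{A, B}⁺: AB→DP adds D, P; BDP→F adds F → {A, B, D, F, P}. Minimal: {B}⁺ = {B}; {A}⁺ = {A} — none reach the full schema.
{A, F}⁺: F→B adds B; AB→DP adds D, P → {A, B, D, F, P}. Minimal: {F}⁺ = {B, F}; {A}⁺ = {A} — none reach the full schema.

{A, B}, {A, F}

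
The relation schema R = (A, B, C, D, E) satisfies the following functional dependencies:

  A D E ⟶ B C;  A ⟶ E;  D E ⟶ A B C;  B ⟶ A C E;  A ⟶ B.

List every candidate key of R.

Attribute D never appears on the right-hand side of any dependency, so D must belong to every candidate key.
{D}⁺ = {D}, which is not all of the schema, so we must add further attributes.
{A, D}⁺: A→E adds E; DE→ABC adds B, C → {A, B, C, D, E}. Minimal: {D}⁺ = {D}; {A}⁺ = {A, B, C, E} — none reach the full schema.
{B, D}⁺: B→ACE adds A, C, E → {A, B, C, D, E}. Minimal: {D}⁺ = {D}; {B}⁺ = {A, B, C, E} — none reach the full schema.
{D, E}⁺: DE→ABC adds A, B, C → {A, B, C, D, E}. Minimal: {E}⁺ = {E}; {D}⁺ = {D} — none reach the full schema.
Any other superkey contains one of these as a subset, so there are no further candidate keys.

{A, D}, {B, D}, {D, E}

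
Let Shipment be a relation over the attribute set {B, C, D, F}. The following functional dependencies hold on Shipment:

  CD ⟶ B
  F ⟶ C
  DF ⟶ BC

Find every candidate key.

(D, F)

Attributes D, F never appear on any right-hand side, so every candidate key must contain {D, F}.
{D, F}⁺ = {B, C, D, F}, which is all of the schema, so {D, F} is the only candidate key.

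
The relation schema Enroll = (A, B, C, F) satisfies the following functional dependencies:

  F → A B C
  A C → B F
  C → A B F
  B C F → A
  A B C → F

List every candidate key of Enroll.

{C}⁺: C→ABF adds A, B, F → {A, B, C, F}.
{F}⁺: F→ABC adds A, B, C → {A, B, C, F}.

{C}, {F}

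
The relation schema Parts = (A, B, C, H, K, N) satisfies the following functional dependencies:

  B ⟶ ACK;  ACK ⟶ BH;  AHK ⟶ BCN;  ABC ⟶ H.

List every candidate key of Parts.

{B}⁺: B→ACK adds A, C, K; ACK→BH adds H; AHK→BCN adds N → {A, B, C, H, K, N}.
{A, C, K}⁺: ACK→BH adds B, H; AHK→BCN adds N → {A, B, C, H, K, N}. Minimal: {C, K}⁺ = {C, K}; {A, K}⁺ = {A, K}; {A, C}⁺ = {A, C} — none reach the full schema.
{A, H, K}⁺: AHK→BCN adds B, C, N → {A, B, C, H, K, N}. Minimal: {H, K}⁺ = {H, K}; {A, K}⁺ = {A, K}; {A, H}⁺ = {A, H} — none reach the full schema.
Any other superkey contains one of these as a subset, so there are no further candidate keys.

{B}; {A, C, K}; {A, H, K}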